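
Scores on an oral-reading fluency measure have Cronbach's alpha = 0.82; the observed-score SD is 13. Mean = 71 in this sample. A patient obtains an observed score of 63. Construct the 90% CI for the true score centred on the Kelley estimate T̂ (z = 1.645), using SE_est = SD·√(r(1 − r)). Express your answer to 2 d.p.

[56.22, 72.66]

Estimated true score = 0.820*63 + (1 − 0.820)*71 ≈ 64.440
SE_est = SD * √(r(1 − r)) = 13.000 * √0.148 ≈ 13.000 * 0.384 ≈ 4.994
90% CI: 64.440 ± 8.216 ≈ (56.224, 72.656)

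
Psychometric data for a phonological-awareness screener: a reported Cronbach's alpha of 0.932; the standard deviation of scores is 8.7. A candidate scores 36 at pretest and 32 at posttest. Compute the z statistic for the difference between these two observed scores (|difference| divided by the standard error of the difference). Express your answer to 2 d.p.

SEM = 8.70000 * √(1 − 0.93200) = 8.70000 * √0.06800 ≈ 8.70000 * 0.26077 ≈ 2.26868
Standard error of the difference = 2.26868·√2 ≈ 3.20840
z = |36 − 32| / 3.20840 = 4 / 3.20840 ≈ 1.24673

1.25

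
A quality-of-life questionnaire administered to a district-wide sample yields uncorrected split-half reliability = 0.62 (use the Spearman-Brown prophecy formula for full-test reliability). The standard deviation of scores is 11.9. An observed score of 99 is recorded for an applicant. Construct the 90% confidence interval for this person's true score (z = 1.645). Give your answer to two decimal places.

Spearman-Brown: r = 2(0.62) / (1 + 0.62) = 1.2400 / 1.6200 ≃ 0.7654
The standard error of measurement is 11.9000×√(1 − 0.7654) ≃ 11.9000×0.4843 ≃ 5.7634.
Margin = 1.645 × 5.7634 ≃ 9.4808
Interval: (89.5192, 108.4808)

[89.52, 108.48]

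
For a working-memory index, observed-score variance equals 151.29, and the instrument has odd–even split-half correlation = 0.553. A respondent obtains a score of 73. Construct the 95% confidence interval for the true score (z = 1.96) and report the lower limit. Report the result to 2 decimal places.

σ = 151.29^(1/2) = 12.300
Full-length reliability (Spearman-Brown) = 2(0.553)/(1+0.553) ≈ 0.712
SEM = 12.300 * √(1 − 0.712) = 12.300 * √0.288 ≈ 12.300 * 0.536 ≈ 6.599
Half-width = 1.96*6.599 ≈ 12.934
Lower bound: 73 − 12.934 = 60.066

60.07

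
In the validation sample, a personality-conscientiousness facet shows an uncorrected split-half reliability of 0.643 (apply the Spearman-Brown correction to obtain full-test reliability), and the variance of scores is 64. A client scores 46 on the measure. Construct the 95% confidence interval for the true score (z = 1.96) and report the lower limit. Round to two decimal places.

SD = √64 = 8.0000
Full-length reliability (Spearman-Brown) = 2(0.643)/(1+0.643) ≈ 0.7827
The standard error of measurement is 8.0000·√(1 − 0.7827) ≈ 8.0000·0.4661 ≈ 3.7291.
1.96 · SEM ≈ 7.3091
Lower limit = 46 − 7.3091 ≈ 38.6909

38.69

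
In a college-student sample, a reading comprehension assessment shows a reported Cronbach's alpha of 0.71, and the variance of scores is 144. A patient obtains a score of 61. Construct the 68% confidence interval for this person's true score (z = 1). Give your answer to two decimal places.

[54.54, 67.46]

SD = √144 ≈ 12.00000
SEM = 12.00000*√(1 − 0.71000) ≈ 6.46220
Half-width = 1*6.46220 ≈ 6.46220
CI = 61 ± 6.46220 → [54.53780, 67.46220]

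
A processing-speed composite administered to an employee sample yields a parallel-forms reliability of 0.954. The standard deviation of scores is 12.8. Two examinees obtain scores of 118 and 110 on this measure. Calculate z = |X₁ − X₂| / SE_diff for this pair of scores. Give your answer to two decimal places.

2.06

SEM = 12.800 · √(1 − 0.954) = 12.800 · √0.046 ≃ 12.800 · 0.214 ≃ 2.745
Standard error of the difference = 2.745·√2 ≃ 3.882
z = 8 / 3.882 ≃ 2.061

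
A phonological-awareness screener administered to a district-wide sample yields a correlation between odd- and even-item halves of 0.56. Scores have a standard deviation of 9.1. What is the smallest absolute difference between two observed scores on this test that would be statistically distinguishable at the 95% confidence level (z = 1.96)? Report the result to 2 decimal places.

13.40

r_full = 2·0.56 / (1 + 0.56) ≈ 0.7179
SEM = 9.1000×√(1 − 0.7179) ≈ 4.8329
SE_diff = √2 × SEM ≈ 6.8347
Minimum reliable difference = 1.96 × SE_diff ≈ 1.96 × 6.8347 ≈ 13.3960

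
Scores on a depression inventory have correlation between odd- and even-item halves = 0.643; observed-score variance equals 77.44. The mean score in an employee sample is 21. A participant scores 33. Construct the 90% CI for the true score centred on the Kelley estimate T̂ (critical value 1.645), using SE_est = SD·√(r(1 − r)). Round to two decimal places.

SD = √77.44 ≈ 8.800
Spearman-Brown: r = 2(0.643) / (1 + 0.643) = 1.286 / 1.643 ≈ 0.783
Estimated true score = 0.783·33 + (1 − 0.783)·21 ≈ 30.393
SE_est = SD · √(r(1 − r)) = 8.800 · √0.170 ≈ 8.800 · 0.412 ≈ 3.629
90% CI: 30.393 ± 5.970 ≈ (24.423, 36.362)

[24.42, 36.36]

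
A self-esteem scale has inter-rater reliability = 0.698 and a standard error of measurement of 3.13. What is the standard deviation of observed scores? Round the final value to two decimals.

SD = SEM / √(1 − r) = 3.13 / √0.302 ≈ 3.13 / 0.550 ≈ 5.696

5.70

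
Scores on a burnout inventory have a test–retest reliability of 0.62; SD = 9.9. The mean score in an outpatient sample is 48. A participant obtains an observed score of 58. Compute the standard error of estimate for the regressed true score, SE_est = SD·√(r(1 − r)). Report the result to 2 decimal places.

4.81

SE_est = SD * √(r(1 − r)) = 9.900 * √0.236 ≈ 9.900 * 0.485 ≈ 4.805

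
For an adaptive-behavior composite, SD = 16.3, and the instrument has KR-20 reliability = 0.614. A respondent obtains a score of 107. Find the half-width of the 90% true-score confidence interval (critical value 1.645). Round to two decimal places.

16.66

SEM = 16.300 × √(1 − 0.614) = 16.300 × √0.386 ≈ 16.300 × 0.621 ≈ 10.127
1.645 × SEM ≈ 16.659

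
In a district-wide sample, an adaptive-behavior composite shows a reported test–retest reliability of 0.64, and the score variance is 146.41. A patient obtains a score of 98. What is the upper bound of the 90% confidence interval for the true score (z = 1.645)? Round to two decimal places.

SD = √146.41 ≈ 12.1000
SEM = 12.1000 * √(1 − 0.6400) = 12.1000 * √0.3600 ≈ 12.1000 * 0.6000 ≈ 7.2600
1.645 * SEM ≈ 11.9427
Upper limit = 98 + 11.9427 ≈ 109.9427

109.94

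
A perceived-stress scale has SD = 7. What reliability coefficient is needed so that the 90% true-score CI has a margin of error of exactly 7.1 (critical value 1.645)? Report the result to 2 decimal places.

0.62

SEM needed = half-width / z = 7.1/1.645 ≈ 4.3161
r = 1 − (4.3161/7)² ≈ 1 − 0.3802 ≈ 0.6198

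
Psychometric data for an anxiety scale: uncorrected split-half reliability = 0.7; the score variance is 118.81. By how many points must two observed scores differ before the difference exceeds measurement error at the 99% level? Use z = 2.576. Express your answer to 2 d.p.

σ = 118.81^(1/2) = 10.90000
Full-length reliability (Spearman-Brown) = 2(0.7)/(1+0.7) ≈ 0.82353
The standard error of measurement is 10.90000·√(1 − 0.82353) ≈ 10.90000·0.42008 ≈ 4.57892.
SE_diff = √2 · SEM ≈ 6.47556
Minimum reliable difference = 2.576 · SE_diff ≈ 2.576 · 6.47556 ≈ 16.68106

16.68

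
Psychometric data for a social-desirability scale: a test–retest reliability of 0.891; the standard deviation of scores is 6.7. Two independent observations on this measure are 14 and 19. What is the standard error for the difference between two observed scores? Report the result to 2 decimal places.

SEM = 6.700 * √(1 − 0.891) = 6.700 * √0.109 ≈ 6.700 * 0.330 ≈ 2.212
Standard error of the difference = 2.212·√2 ≈ 3.128

3.13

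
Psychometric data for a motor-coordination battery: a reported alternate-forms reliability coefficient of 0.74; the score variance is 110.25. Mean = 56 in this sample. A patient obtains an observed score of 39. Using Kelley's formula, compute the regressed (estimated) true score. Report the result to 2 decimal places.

Estimated true score = 0.740*39 + (1 − 0.740)*56 ≈ 43.420

43.42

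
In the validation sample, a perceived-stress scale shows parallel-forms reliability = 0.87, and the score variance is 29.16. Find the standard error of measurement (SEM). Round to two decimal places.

SD = √29.16 = 5.400
SEM = 5.400 · √(1 − 0.870) = 5.400 · √0.130 ≈ 5.400 · 0.361 ≈ 1.947

1.95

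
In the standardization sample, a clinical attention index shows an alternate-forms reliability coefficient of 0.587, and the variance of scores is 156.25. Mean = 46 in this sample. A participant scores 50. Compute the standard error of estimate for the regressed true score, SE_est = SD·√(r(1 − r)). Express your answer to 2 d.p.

SD = √156.25 = 12.5000
SE_est = 12.5000·√[r(1 − r)] ≈ 6.1547

6.15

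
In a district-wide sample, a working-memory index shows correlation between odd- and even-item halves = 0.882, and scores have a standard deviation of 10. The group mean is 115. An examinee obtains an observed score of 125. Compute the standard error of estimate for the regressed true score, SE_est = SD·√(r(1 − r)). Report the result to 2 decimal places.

r_full = 2·0.882 / (1 + 0.882) ≈ 0.93730
SE_est = SD · √(r(1 − r)) = 10.00000 · √0.05877 ≈ 10.00000 · 0.24242 ≈ 2.42421

2.42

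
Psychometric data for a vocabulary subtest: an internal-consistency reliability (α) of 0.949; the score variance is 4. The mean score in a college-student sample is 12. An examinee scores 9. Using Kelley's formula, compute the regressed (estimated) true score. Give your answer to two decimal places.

T̂ = 0.9490(9) + 0.0510(12) ≈ 9.1530

9.15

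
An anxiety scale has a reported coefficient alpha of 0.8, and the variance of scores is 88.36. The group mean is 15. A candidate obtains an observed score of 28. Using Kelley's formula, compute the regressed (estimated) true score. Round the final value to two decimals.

25.40

T̂ = 0.800(28) + 0.200(15) ≃ 25.400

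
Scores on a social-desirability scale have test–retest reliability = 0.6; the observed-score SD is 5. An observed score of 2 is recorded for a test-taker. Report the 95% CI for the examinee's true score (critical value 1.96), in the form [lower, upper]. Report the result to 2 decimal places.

The standard error of measurement is 5.000×√(1 − 0.600) ≃ 5.000×0.632 ≃ 3.162.
Half-width = 1.96×3.162 ≃ 6.198
95% CI: 2 ± 6.198 = [-4.198, 8.198]

[-4.20, 8.20]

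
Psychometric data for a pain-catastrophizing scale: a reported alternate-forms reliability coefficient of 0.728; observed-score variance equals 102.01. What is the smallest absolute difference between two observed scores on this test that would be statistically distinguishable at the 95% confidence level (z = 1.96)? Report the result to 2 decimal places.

14.60

SD = √102.01 = 10.1000
SEM = 10.1000 × √(1 − 0.7280) = 10.1000 × √0.2720 ≈ 10.1000 × 0.5215 ≈ 5.2675
SE_diff = √2 × SEM ≈ 7.4494
Minimum reliable difference = 1.96 × SE_diff ≈ 1.96 × 7.4494 ≈ 14.6008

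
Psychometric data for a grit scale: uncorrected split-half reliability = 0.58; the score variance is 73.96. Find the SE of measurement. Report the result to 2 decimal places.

SD = √73.96 ≈ 8.6000
Spearman-Brown: r = 2(0.58) / (1 + 0.58) = 1.1600 / 1.5800 ≈ 0.7342
SEM = 8.6000 · √(1 − 0.7342) = 8.6000 · √0.2658 ≈ 8.6000 · 0.5156 ≈ 4.4340

4.43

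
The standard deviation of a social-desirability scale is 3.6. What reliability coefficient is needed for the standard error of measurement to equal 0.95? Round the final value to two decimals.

0.93

r = 1 − (SEM / SD)² = 1 − (0.9500 / 3.6)² ≃ 1 − 0.0696 ≃ 0.9304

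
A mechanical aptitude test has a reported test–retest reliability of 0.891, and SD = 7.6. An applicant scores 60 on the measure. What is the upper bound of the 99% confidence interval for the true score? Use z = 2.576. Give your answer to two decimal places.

66.46

SEM = 7.600 * √(1 − 0.891) = 7.600 * √0.109 ≈ 7.600 * 0.330 ≈ 2.509
Half-width = 2.576*2.509 ≈ 6.464
Upper limit = 60 + 6.464 ≈ 66.464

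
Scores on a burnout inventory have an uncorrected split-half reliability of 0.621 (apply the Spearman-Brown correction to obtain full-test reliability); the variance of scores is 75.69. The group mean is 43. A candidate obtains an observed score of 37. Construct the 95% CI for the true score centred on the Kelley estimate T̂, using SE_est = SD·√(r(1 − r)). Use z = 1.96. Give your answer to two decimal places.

σ = 75.69^(1/2) = 8.700
Spearman-Brown: r = 2(0.621) / (1 + 0.621) = 1.242 / 1.621 ≃ 0.766
Estimated true score = 0.766*37 + (1 − 0.766)*43 ≃ 38.403
SE_est = 8.700*√(0.766*0.234) ≃ 3.682
CI = 38.403 ± 1.96 * 3.682 → [31.186, 45.620]

[31.19, 45.62]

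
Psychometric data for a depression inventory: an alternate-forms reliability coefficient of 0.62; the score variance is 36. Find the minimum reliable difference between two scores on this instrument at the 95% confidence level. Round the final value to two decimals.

10.25

SD = √36 ≈ 6.000
SEM = 6.000×√(1 − 0.620) ≈ 3.699
Standard error of the difference = 3.699·√2 ≈ 5.231
Smallest detectable difference = 1.96×5.231 ≈ 10.252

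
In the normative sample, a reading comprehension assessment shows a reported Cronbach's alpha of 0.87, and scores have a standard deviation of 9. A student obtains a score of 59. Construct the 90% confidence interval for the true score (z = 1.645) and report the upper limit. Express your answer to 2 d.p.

SEM = 9.00000 · √(1 − 0.87000) = 9.00000 · √0.13000 ≈ 9.00000 · 0.36056 ≈ 3.24500
1.645 · SEM ≈ 5.33802
Upper bound: 59 + 5.33802 = 64.33802

64.34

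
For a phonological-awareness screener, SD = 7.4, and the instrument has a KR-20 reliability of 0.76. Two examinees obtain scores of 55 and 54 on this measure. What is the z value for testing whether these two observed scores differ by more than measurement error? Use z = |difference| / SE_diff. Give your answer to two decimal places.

SEM = 7.400 * √(1 − 0.760) = 7.400 * √0.240 ≈ 7.400 * 0.490 ≈ 3.625
SE_diff = SEM * √2 ≈ 3.625 * 1.414 ≈ 5.127
z = 1 / 5.127 ≈ 0.195

0.20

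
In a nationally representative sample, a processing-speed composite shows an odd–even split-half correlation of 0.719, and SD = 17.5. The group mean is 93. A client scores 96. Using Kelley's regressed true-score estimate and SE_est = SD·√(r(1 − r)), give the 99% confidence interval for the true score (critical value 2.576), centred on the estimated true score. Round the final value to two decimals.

Spearman-Brown: r = 2(0.719) / (1 + 0.719) = 1.438 / 1.719 ≈ 0.837
T̂ = r·X + (1 − r)·M = 0.837×96 + 0.163×93 ≈ 80.307 + 15.202 ≈ 95.510
SE_est = 17.500×√(0.837×0.163) ≈ 6.471
CI = 95.510 ± 2.576 × 6.471 → [78.839, 112.180]

[78.84, 112.18]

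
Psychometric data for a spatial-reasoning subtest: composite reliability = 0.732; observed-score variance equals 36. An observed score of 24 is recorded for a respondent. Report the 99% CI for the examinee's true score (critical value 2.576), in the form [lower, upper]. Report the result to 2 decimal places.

[16.00, 32.00]

SD = √36 = 6.00000
SEM = 6.00000 * √(1 − 0.73200) = 6.00000 * √0.26800 ≃ 6.00000 * 0.51769 ≃ 3.10612
Margin = 2.576 * 3.10612 ≃ 8.00137
Interval: (15.99863, 32.00137)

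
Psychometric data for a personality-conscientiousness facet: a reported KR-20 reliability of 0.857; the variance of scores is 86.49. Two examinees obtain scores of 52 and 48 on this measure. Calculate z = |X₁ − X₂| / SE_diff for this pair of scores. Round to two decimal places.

SD = √86.49 ≈ 9.3000
SEM = 9.3000 · √(1 − 0.8570) = 9.3000 · √0.1430 ≈ 9.3000 · 0.3782 ≈ 3.5168
SE_diff = √2 · SEM ≈ 4.9735
z = 4 / 4.9735 ≈ 0.8043

0.80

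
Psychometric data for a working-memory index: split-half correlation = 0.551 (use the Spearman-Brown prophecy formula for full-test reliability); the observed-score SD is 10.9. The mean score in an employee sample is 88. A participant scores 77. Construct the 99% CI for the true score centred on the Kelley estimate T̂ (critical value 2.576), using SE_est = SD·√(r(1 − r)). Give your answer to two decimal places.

r_full = 2·0.551 / (1 + 0.551) ≈ 0.7105
T̂ = 0.7105(77) + 0.2895(88) ≈ 80.1844
SE_est = SD · √(r(1 − r)) = 10.9000 · √0.2057 ≈ 10.9000 · 0.4535 ≈ 4.9434
99% CI: 80.1844 ± 12.7343 ≈ (67.4501, 92.9187)

[67.45, 92.92]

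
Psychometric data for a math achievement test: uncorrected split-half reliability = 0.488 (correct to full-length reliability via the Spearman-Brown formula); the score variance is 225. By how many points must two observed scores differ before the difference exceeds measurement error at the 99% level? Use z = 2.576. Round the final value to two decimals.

SD = √225 = 15.00000
r_full = 2·0.488 / (1 + 0.488) ≈ 0.65591
SEM = 15.00000 * √(1 − 0.65591) = 15.00000 * √0.34409 ≈ 15.00000 * 0.58659 ≈ 8.79883
SE_diff = SEM * √2 ≈ 8.79883 * 1.41421 ≈ 12.44342
Smallest detectable difference = 2.576*12.44342 ≈ 32.05425

32.05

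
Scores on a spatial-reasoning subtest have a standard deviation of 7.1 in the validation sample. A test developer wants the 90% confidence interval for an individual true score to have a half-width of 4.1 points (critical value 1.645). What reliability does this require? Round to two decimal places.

Required SEM = 4.1 / 1.645 ≈ 2.49240
Required reliability = 1 − (SEM/SD)² = 1 − 0.12323 ≈ 0.87677

0.88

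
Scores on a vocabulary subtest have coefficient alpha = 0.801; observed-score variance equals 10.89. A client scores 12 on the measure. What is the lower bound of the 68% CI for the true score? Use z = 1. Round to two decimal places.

10.53

SD = √10.89 ≈ 3.3000
SEM = 3.3000 × √(1 − 0.8010) = 3.3000 × √0.1990 ≈ 3.3000 × 0.4461 ≈ 1.4721
Margin = 1 × 1.4721 ≈ 1.4721
Lower bound: 12 − 1.4721 = 10.5279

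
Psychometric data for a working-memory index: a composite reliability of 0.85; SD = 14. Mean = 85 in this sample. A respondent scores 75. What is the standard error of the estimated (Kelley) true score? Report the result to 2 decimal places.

SE_est = 14.0000·√[r(1 − r)] ≃ 4.9990

5.00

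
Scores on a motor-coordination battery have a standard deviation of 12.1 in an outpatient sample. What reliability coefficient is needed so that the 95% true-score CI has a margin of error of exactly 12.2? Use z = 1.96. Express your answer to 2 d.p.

SEM needed = half-width / z = 12.2/1.96 ≈ 6.224
Required reliability = 1 − (SEM/SD)² = 1 − 0.265 ≈ 0.735

0.74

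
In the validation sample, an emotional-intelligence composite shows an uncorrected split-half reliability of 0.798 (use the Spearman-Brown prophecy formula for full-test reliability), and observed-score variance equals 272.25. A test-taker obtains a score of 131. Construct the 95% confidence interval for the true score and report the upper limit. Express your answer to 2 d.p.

141.84

SD = √272.25 = 16.50000
Spearman-Brown: r = 2(0.798) / (1 + 0.798) = 1.59600 / 1.79800 ≃ 0.88765
SEM = 16.50000 × √(1 − 0.88765) = 16.50000 × √0.11235 ≃ 16.50000 × 0.33518 ≃ 5.53050
1.96 × SEM ≃ 10.83979
Upper bound: 131 + 10.83979 = 141.83979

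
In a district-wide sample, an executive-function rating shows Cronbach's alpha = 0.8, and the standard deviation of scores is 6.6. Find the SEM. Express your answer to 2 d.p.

SEM = 6.6000 * √(1 − 0.8000) = 6.6000 * √0.2000 ≈ 6.6000 * 0.4472 ≈ 2.9516

2.95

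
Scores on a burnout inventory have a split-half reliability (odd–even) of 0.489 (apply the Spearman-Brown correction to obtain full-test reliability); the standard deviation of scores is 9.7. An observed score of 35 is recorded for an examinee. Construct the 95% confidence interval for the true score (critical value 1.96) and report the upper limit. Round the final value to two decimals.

Full-length reliability (Spearman-Brown) = 2(0.489)/(1+0.489) ≈ 0.6568
SEM = 9.7000 × √(1 − 0.6568) = 9.7000 × √0.3432 ≈ 9.7000 × 0.5858 ≈ 5.6824
Margin = 1.96 × 5.6824 ≈ 11.1376
Upper bound: 35 + 11.1376 = 46.1376

46.14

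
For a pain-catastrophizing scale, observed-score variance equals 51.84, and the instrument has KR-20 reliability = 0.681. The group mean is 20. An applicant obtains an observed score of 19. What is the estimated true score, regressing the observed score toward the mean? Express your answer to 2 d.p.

T̂ = 0.681(19) + 0.319(20) ≃ 19.319

19.32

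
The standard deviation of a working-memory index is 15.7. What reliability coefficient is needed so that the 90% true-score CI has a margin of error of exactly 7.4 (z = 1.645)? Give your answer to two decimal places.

0.92

SEM needed = half-width / z = 7.4/1.645 ≈ 4.49848
Required reliability = 1 − (SEM/SD)² = 1 − 0.08210 ≈ 0.91790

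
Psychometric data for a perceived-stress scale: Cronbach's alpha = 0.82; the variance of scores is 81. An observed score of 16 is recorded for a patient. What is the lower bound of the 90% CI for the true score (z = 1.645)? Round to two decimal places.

SD = √81 ≈ 9.0000
The standard error of measurement is 9.0000*√(1 − 0.8200) ≈ 9.0000*0.4243 ≈ 3.8184.
Margin = 1.645 * 3.8184 ≈ 6.2812
Lower bound: 16 − 6.2812 = 9.7188

9.72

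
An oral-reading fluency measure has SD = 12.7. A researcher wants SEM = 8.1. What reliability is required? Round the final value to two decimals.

r = 1 − (8.1000/12.7)² ≈ 1 − 0.4068 ≈ 0.5932

0.59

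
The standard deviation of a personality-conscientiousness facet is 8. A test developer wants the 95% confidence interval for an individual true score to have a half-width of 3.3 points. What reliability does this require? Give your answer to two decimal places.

SEM needed = half-width / z = 3.3/1.96 ≈ 1.684
r = 1 − (1.684/8)² ≈ 1 − 0.044 ≈ 0.956

0.96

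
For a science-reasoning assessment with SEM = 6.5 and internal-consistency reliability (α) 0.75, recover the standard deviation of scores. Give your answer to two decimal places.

SD = SEM / √(1 − r) = 6.5 / √0.2500 ≃ 6.5 / 0.5000 ≃ 13.0000

13.00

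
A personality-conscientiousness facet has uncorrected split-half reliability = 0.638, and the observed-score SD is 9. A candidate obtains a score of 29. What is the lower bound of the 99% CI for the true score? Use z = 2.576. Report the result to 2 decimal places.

18.10

Spearman-Brown: r = 2(0.638) / (1 + 0.638) = 1.276 / 1.638 ≃ 0.779
The standard error of measurement is 9.000*√(1 − 0.779) ≃ 9.000*0.470 ≃ 4.231.
Half-width = 2.576*4.231 ≃ 10.899
Lower limit = 29 − 10.899 ≃ 18.101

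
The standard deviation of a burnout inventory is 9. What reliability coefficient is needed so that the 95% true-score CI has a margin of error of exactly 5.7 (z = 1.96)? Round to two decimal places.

SEM needed = half-width / z = 5.7/1.96 ≈ 2.9082
r = 1 − (SEM / SD)² = 1 − (2.9082 / 9)² ≈ 1 − 0.1044 ≈ 0.8956

0.90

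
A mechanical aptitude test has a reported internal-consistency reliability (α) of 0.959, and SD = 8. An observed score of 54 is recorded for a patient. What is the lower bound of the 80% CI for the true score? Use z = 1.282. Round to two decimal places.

51.92

SEM = 8.0000 · √(1 − 0.9590) = 8.0000 · √0.0410 ≃ 8.0000 · 0.2025 ≃ 1.6199
Half-width = 1.282·1.6199 ≃ 2.0767
Lower bound: 54 − 2.0767 = 51.9233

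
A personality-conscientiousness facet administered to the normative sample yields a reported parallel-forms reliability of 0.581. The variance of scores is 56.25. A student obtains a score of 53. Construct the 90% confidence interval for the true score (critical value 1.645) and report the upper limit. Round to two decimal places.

60.99

SD = √56.25 = 7.500
SEM = 7.500*√(1 − 0.581) ≈ 4.855
1.645 * SEM ≈ 7.986
Upper bound: 53 + 7.986 = 60.986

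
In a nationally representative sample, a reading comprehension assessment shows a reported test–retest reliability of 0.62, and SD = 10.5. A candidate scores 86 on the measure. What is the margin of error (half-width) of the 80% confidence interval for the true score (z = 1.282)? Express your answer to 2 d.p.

The standard error of measurement is 10.500·√(1 − 0.620) ≈ 10.500·0.616 ≈ 6.473.
1.282 · SEM ≈ 8.298

8.30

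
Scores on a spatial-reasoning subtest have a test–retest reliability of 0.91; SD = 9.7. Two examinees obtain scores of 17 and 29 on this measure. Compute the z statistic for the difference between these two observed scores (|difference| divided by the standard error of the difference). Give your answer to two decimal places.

SEM = 9.700 × √(1 − 0.910) = 9.700 × √0.090 ≃ 9.700 × 0.300 ≃ 2.910
SE_diff = √2 × SEM ≃ 4.115
z = 12 / 4.115 ≃ 2.916

2.92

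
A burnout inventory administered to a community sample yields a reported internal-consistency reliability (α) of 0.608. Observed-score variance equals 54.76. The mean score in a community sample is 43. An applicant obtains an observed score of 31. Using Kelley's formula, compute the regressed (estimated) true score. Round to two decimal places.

T̂ = 0.608(31) + 0.392(43) ≈ 35.704

35.70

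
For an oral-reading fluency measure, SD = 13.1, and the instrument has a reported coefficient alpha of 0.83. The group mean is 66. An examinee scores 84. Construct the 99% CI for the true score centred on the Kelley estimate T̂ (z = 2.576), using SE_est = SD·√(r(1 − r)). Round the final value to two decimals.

T̂ = 0.83000(84) + 0.17000(66) ≈ 80.94000
SE_est = SD × √(r(1 − r)) = 13.10000 × √0.14110 ≈ 13.10000 × 0.37563 ≈ 4.92079
99% CI: 80.94000 ± 12.67595 ≈ (68.26405, 93.61595)

[68.26, 93.62]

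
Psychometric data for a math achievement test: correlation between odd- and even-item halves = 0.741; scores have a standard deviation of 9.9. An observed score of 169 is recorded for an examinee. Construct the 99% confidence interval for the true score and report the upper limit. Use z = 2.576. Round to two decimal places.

Spearman-Brown: r = 2(0.741) / (1 + 0.741) = 1.482 / 1.741 ≈ 0.851
SEM = 9.900 * √(1 − 0.851) = 9.900 * √0.149 ≈ 9.900 * 0.386 ≈ 3.818
Margin = 2.576 * 3.818 ≈ 9.836
Upper limit = 169 + 9.836 ≈ 178.836

178.84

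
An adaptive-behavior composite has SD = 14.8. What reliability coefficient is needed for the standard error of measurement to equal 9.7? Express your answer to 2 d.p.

0.57

r = 1 − (SEM / SD)² = 1 − (9.7000 / 14.8)² ≈ 1 − 0.4296 ≈ 0.5704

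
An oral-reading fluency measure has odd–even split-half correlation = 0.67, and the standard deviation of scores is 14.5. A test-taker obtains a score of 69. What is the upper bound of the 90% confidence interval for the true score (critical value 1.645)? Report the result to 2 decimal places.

79.60

r_full = 2·0.67 / (1 + 0.67) ≈ 0.802
SEM = 14.500·√(1 − 0.802) ≈ 6.446
Half-width = 1.645·6.446 ≈ 10.603
Upper limit = 69 + 10.603 ≈ 79.603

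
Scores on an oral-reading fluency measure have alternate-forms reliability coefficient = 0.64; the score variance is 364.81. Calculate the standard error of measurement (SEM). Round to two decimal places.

SD = √364.81 = 19.100
SEM = 19.100 * √(1 − 0.640) = 19.100 * √0.360 ≈ 19.100 * 0.600 ≈ 11.460

11.46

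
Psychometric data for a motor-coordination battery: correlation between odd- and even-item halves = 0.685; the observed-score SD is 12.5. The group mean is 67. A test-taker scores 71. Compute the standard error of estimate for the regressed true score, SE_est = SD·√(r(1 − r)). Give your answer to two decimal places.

4.87

Full-length reliability (Spearman-Brown) = 2(0.685)/(1+0.685) ≈ 0.8131
SE_est = 12.5000·√(0.8131·0.1869) ≈ 4.8733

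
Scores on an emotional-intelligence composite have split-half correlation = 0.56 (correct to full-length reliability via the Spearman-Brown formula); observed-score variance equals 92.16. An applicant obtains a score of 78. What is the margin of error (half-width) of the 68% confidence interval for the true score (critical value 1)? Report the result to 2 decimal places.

5.10

SD = √92.16 ≃ 9.60000
Spearman-Brown: r = 2(0.56) / (1 + 0.56) = 1.12000 / 1.56000 ≃ 0.71795
SEM = 9.60000·√(1 − 0.71795) ≃ 5.09842
1 · SEM ≃ 5.09842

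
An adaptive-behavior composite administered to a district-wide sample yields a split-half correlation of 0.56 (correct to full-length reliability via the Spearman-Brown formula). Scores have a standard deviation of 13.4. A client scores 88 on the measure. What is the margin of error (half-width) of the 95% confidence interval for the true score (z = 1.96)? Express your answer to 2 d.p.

r_full = 2·0.56 / (1 + 0.56) ≃ 0.71795
SEM = 13.40000 · √(1 − 0.71795) = 13.40000 · √0.28205 ≃ 13.40000 · 0.53109 ≃ 7.11654
Margin = 1.96 · 7.11654 ≃ 13.94842

13.95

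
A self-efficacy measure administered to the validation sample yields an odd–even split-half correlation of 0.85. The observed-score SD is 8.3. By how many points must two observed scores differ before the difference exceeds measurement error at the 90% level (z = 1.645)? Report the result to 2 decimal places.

Full-length reliability (Spearman-Brown) = 2(0.85)/(1+0.85) ≈ 0.9189
SEM = 8.3000 * √(1 − 0.9189) = 8.3000 * √0.0811 ≈ 8.3000 * 0.2847 ≈ 2.3634
Standard error of the difference = 2.3634·√2 ≈ 3.3424
Minimum reliable difference = 1.645 * SE_diff ≈ 1.645 * 3.3424 ≈ 5.4982

5.50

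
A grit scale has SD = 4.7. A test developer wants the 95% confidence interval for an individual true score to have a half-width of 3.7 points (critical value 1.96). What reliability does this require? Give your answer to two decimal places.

0.84

Required SEM = 3.7 / 1.96 ≈ 1.88776
r = 1 − (1.88776/4.7)² ≈ 1 − 0.16132 ≈ 0.83868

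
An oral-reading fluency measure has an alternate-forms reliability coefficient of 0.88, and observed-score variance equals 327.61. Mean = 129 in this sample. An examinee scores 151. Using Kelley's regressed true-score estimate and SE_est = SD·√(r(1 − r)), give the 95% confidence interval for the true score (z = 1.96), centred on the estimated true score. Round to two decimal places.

SD = √327.61 ≃ 18.1000
Estimated true score = 0.8800×151 + (1 − 0.8800)×129 ≃ 148.3600
SE_est = 18.1000·√[r(1 − r)] ≃ 5.8818
95% CI: 148.3600 ± 11.5283 ≃ (136.8317, 159.8883)

[136.83, 159.89]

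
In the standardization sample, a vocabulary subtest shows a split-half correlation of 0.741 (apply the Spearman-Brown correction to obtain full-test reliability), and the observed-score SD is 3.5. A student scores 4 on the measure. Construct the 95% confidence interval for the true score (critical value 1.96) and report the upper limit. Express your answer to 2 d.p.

Full-length reliability (Spearman-Brown) = 2(0.741)/(1+0.741) ≈ 0.85123
The standard error of measurement is 3.50000·√(1 − 0.85123) ≈ 3.50000·0.38570 ≈ 1.34995.
1.96 · SEM ≈ 2.64591
Upper limit = 4 + 2.64591 ≈ 6.64591

6.65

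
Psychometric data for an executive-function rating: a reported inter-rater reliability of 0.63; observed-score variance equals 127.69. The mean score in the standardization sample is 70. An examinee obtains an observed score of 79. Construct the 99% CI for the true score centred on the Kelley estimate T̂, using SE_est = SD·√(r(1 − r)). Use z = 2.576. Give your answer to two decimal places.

σ = 127.69^(1/2) = 11.3000
T̂ = 0.6300(79) + 0.3700(70) ≈ 75.6700
SE_est = SD * √(r(1 − r)) = 11.3000 * √0.2331 ≈ 11.3000 * 0.4828 ≈ 5.4557
CI = 75.6700 ± 2.576 * 5.4557 → [61.6161, 89.7239]

[61.62, 89.72]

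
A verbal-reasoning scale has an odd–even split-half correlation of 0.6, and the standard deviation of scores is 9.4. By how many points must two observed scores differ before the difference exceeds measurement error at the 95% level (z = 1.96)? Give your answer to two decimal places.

Full-length reliability (Spearman-Brown) = 2(0.6)/(1+0.6) ≈ 0.750
SEM = 9.400*√(1 − 0.750) ≈ 4.700
SE_diff = √2 * SEM ≈ 6.647
Smallest detectable difference = 1.96*6.647 ≈ 13.028

13.03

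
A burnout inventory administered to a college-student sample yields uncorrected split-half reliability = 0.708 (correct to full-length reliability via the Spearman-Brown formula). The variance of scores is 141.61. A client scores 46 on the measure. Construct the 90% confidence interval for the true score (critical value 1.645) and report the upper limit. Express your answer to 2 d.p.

σ = 141.61^(1/2) = 11.900
r_full = 2·0.708 / (1 + 0.708) ≈ 0.829
SEM = 11.900·√(1 − 0.829) ≈ 4.920
1.645 · SEM ≈ 8.094
Upper bound: 46 + 8.094 = 54.094

54.09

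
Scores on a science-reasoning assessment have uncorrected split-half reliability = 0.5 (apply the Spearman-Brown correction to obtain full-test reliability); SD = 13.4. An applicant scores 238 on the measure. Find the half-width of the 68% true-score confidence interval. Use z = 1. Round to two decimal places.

Spearman-Brown: r = 2(0.5) / (1 + 0.5) = 1.0000 / 1.5000 ≈ 0.6667
SEM = 13.4000×√(1 − 0.6667) ≈ 7.7365
Margin = 1 × 7.7365 ≈ 7.7365

7.74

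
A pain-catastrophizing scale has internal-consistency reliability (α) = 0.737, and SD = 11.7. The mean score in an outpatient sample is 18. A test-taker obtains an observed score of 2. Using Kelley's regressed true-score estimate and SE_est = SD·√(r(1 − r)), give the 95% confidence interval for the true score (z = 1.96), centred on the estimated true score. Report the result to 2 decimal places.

[-3.89, 16.30]

T̂ = 0.7370(2) + 0.2630(18) ≈ 6.2080
SE_est = SD × √(r(1 − r)) = 11.7000 × √0.1938 ≈ 11.7000 × 0.4403 ≈ 5.1511
95% CI: 6.2080 ± 10.0961 ≈ (-3.8881, 16.3041)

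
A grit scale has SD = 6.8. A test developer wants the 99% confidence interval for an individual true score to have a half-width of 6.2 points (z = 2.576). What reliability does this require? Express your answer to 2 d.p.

SEM needed = half-width / z = 6.2/2.576 ≈ 2.4068
Required reliability = 1 − (SEM/SD)² = 1 − 0.1253 ≈ 0.8747

0.87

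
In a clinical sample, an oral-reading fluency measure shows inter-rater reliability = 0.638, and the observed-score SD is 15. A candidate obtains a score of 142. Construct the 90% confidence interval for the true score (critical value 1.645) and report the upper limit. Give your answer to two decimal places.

The standard error of measurement is 15.000·√(1 − 0.638) ≃ 15.000·0.602 ≃ 9.025.
Half-width = 1.645·9.025 ≃ 14.846
Upper bound: 142 + 14.846 = 156.846

156.85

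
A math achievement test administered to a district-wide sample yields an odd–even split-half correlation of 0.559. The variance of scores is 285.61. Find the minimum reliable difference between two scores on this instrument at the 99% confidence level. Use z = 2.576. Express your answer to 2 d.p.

32.74

σ = 285.61^(1/2) = 16.9000
r_full = 2·0.559 / (1 + 0.559) ≈ 0.7171
SEM = 16.9000 · √(1 − 0.7171) = 16.9000 · √0.2829 ≈ 16.9000 · 0.5319 ≈ 8.9884
Standard error of the difference = 8.9884·√2 ≈ 12.7115
Minimum reliable difference = 2.576 · SE_diff ≈ 2.576 · 12.7115 ≈ 32.7449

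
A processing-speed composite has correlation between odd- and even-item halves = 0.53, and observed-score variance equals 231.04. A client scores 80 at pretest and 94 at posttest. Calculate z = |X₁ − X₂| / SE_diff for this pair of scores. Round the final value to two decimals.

1.18

SD = √231.04 = 15.200
r_full = 2·0.53 / (1 + 0.53) ≃ 0.693
SEM = 15.200 * √(1 − 0.693) = 15.200 * √0.307 ≃ 15.200 * 0.554 ≃ 8.425
SE_diff = √2 * SEM ≃ 11.914
z = |80 − 94| / 11.914 = 14 / 11.914 ≃ 1.175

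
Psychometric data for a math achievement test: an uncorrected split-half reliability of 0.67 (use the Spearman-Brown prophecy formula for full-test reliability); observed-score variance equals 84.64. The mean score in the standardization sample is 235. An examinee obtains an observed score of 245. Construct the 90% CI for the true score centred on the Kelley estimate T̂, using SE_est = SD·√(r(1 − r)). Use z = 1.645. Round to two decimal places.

SD = √84.64 ≈ 9.200
Full-length reliability (Spearman-Brown) = 2(0.67)/(1+0.67) ≈ 0.802
T̂ = 0.802(245) + 0.198(235) ≈ 243.024
SE_est = 9.200×√(0.802×0.198) ≈ 3.663
90% CI: 243.024 ± 6.026 ≈ (236.998, 249.050)

[237.00, 249.05]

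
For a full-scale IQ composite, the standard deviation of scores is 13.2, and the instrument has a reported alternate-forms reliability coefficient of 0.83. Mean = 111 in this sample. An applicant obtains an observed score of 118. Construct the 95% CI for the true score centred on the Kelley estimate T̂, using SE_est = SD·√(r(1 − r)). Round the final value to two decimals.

Estimated true score = 0.830*118 + (1 − 0.830)*111 ≈ 116.810
SE_est = SD * √(r(1 − r)) = 13.200 * √0.141 ≈ 13.200 * 0.376 ≈ 4.958
95% CI: 116.810 ± 9.718 ≈ (107.092, 126.528)

[107.09, 126.53]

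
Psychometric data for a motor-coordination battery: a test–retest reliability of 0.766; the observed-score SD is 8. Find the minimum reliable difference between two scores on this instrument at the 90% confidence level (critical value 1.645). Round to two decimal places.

SEM = 8.000 · √(1 − 0.766) = 8.000 · √0.234 ≃ 8.000 · 0.484 ≃ 3.870
SE_diff = √2 · SEM ≃ 5.473
Minimum reliable difference = 1.645 · SE_diff ≃ 1.645 · 5.473 ≃ 9.003

9.00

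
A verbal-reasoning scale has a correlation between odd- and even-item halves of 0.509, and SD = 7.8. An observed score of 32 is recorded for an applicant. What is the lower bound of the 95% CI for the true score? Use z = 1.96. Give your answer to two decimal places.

Spearman-Brown: r = 2(0.509) / (1 + 0.509) = 1.0180 / 1.5090 ≈ 0.6746
The standard error of measurement is 7.8000×√(1 − 0.6746) ≈ 7.8000×0.5704 ≈ 4.4493.
Half-width = 1.96×4.4493 ≈ 8.7206
Lower bound: 32 − 8.7206 = 23.2794

23.28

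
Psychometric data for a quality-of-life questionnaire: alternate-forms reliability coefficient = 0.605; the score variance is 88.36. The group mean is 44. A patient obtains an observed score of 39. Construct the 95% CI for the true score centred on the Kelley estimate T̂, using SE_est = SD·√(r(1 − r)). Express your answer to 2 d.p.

σ = 88.36^(1/2) = 9.400
T̂ = r·X + (1 − r)·M = 0.605*39 + 0.395*44 = 23.595 + 17.380 ≃ 40.975
SE_est = SD * √(r(1 − r)) = 9.400 * √0.239 ≃ 9.400 * 0.489 ≃ 4.595
CI = 40.975 ± 1.96 * 4.595 → [31.968, 49.982]

[31.97, 49.98]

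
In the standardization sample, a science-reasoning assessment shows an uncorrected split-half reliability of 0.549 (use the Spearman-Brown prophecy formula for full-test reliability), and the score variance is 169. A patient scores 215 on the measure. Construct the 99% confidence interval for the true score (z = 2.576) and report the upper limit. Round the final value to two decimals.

233.07

SD = √169 = 13.00000
Spearman-Brown: r = 2(0.549) / (1 + 0.549) = 1.09800 / 1.54900 ≈ 0.70884
SEM = 13.00000 * √(1 − 0.70884) = 13.00000 * √0.29116 ≈ 13.00000 * 0.53959 ≈ 7.01465
Half-width = 2.576*7.01465 ≈ 18.06973
Upper bound: 215 + 18.06973 = 233.06973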